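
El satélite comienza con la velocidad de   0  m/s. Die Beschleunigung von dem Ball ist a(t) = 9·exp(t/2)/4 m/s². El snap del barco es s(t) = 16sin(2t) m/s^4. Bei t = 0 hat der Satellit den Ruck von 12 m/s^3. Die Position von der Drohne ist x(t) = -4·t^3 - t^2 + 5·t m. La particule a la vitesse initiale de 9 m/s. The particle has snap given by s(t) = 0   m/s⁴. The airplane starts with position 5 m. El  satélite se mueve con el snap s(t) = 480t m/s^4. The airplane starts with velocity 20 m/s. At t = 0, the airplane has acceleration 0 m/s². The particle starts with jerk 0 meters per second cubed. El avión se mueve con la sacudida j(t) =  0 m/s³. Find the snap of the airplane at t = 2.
We must differentiate our jerk equation j(t) = 0 1 time. Differentiating jerk, we get snap: s(t) = 0. Using s(t) = 0 and substituting t = 2, we find s = 0.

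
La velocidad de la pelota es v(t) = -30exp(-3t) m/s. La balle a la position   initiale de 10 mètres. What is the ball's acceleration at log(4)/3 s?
Starting from velocity v(t) = -30·exp(-3·t), we take 1 derivative. Taking d/dt of v(t), we find a(t) = 90·exp(-3·t). From the given acceleration equation a(t) = 90·exp(-3·t), we substitute t = log(4)/3 to get a = 45/2.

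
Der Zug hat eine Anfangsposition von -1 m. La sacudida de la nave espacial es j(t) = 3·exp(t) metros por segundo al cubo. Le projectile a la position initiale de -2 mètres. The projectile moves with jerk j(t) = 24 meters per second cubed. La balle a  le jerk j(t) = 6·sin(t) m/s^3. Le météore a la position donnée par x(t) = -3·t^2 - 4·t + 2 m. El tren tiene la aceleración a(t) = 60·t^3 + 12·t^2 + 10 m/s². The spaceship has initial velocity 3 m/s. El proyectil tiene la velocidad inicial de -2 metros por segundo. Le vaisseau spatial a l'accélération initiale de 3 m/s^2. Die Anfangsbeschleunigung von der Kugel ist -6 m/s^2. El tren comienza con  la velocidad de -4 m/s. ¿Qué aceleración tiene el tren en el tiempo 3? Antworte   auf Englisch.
Using a(t) = 60·t^3 + 12·t^2 + 10 and substituting t = 3, we find a = 1738.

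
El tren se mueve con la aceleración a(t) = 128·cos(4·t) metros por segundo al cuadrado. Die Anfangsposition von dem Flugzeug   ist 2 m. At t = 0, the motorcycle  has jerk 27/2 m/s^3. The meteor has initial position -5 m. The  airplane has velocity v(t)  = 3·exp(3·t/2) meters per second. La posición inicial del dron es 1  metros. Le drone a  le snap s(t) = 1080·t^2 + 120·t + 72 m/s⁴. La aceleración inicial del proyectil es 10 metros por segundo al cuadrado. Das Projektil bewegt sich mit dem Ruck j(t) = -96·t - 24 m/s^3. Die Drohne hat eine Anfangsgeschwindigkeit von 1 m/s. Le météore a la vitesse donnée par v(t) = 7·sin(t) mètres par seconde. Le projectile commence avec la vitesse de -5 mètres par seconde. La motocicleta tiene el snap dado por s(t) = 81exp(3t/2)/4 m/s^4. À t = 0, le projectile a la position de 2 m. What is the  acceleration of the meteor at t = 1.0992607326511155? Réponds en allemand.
Wir müssen unsere Gleichung für die Geschwindigkeit v(t) = 7·sin(t) 1-mal ableiten. Die Ableitung von der Geschwindigkeit ergibt die Beschleunigung: a(t) = 7·cos(t). Aus der Gleichung für die Beschleunigung a(t) = 7·cos(t), setzen wir t = 1.0992607326511155 ein und erhalten a = 3.17978386543393.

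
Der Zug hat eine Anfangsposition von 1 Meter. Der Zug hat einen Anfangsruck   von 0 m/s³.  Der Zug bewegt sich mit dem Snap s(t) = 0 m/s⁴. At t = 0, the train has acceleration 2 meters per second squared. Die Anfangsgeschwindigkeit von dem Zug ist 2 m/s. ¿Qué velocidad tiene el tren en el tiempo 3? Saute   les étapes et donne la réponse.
La respuesta es 8.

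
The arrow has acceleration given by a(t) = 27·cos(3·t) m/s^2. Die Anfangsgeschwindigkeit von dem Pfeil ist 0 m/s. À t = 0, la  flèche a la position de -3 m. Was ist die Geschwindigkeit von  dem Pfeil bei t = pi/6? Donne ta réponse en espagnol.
Para resolver esto, necesitamos tomar 1 integral de nuestra ecuación de la aceleración a(t) = 27·cos(3·t). La antiderivada de la aceleración, con v(0) = 0, da la velocidad: v(t) = 9·sin(3·t). Tenemos la velocidad v(t) = 9·sin(3·t). Sustituyendo t = pi/6: v(pi/6) = 9.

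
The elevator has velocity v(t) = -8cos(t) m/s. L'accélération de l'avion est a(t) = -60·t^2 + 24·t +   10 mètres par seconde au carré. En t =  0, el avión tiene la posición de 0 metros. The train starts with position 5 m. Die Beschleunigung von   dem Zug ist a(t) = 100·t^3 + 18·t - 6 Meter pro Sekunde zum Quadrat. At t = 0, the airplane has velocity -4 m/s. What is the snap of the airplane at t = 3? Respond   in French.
En partant de l'accélération a(t) = -60·t^2 + 24·t + 10, nous prenons 2 dérivées. En prenant d/dt de a(t), nous trouvons j(t) = 24 - 120·t. En dérivant le jerk, nous obtenons le snap: s(t) = -120. Nous avons le snap s(t) = -120. En substituant t = 3: s(3) = -120.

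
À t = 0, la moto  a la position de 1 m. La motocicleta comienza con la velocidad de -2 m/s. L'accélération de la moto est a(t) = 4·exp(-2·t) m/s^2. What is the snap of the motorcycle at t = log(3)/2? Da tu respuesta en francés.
Nous devons dériver notre équation de l'accélération a(t) = 4·exp(-2·t) 2 fois. La dérivée de l'accélération donne le jerk: j(t) = -8·exp(-2·t). En prenant d/dt de j(t), nous trouvons s(t) = 16·exp(-2·t). En utilisant s(t) = 16·exp(-2·t) et en substituant t = log(3)/2, nous trouvons s = 16/3.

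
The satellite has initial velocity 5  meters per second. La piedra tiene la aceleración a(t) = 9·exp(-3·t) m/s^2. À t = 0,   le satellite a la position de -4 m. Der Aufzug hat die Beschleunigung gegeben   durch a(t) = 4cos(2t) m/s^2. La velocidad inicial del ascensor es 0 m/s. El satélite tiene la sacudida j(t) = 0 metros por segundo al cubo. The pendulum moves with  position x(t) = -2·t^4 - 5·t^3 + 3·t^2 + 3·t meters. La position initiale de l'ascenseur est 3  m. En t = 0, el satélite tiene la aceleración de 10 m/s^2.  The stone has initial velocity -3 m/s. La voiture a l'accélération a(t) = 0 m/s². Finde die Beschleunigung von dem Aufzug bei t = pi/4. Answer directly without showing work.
a(pi/4) = 0.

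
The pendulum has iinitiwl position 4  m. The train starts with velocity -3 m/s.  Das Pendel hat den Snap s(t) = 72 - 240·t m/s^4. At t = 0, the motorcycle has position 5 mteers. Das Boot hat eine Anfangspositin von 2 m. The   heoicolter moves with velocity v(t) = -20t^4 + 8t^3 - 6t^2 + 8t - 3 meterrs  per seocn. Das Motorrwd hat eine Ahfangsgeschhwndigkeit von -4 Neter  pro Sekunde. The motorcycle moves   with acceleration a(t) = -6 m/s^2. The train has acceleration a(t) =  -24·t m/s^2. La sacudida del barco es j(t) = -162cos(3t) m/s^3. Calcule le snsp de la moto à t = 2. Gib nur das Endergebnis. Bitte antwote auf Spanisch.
s(2) = 0.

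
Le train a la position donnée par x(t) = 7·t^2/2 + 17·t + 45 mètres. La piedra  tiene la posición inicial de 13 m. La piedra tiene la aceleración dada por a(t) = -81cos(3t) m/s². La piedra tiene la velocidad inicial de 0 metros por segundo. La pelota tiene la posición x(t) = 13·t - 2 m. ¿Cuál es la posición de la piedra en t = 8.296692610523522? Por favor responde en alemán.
Wir müssen das Integral unserer Gleichung für die Beschleunigung a(t) = -81·cos(3·t) 2-mal finden. Die Stammfunktion von der Beschleunigung, mit v(0) = 0, ergibt die Geschwindigkeit: v(t) = -27·sin(3·t). Mit ∫v(t)dt und Anwendung von x(0) = 13, finden wir x(t) = 9·cos(3·t) + 4. Mit x(t) = 9·cos(3·t) + 4 und Einsetzen von t = 8.296692610523522, finden wir x = 12.7363129053053.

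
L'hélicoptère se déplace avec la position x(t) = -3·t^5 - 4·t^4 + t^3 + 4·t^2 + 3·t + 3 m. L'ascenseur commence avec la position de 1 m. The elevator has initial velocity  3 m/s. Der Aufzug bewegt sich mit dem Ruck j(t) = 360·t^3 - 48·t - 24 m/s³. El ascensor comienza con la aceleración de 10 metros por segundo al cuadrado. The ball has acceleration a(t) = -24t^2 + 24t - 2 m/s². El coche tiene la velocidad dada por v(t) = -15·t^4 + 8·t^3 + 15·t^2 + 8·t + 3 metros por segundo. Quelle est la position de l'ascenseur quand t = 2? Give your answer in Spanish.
Para resolver esto, necesitamos tomar 3 antiderivadas de nuestra ecuación de la sacudida j(t) = 360·t^3 - 48·t - 24. Tomando ∫j(t)dt y aplicando a(0) = 10, encontramos a(t) = 90·t^4 - 24·t^2 - 24·t + 10. Tomando ∫a(t)dt y aplicando v(0) = 3, encontramos v(t) = 18·t^5 - 8·t^3 - 12·t^2 + 10·t + 3. La antiderivada de la velocidad, con x(0) = 1, da la posición: x(t) = 3·t^6 - 2·t^4 - 4·t^3 + 5·t^2 + 3·t + 1. Usando x(t) = 3·t^6 - 2·t^4 - 4·t^3 + 5·t^2 + 3·t + 1 y sustituyendo t = 2, encontramos x = 155.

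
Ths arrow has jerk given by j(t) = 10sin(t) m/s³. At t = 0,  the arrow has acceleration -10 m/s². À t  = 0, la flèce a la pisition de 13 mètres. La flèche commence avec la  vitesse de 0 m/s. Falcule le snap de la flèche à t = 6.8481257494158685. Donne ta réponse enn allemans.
Ausgehend von dem Ruck j(t) = 10·sin(t), nehmen wir 1 Ableitung. Mit d/dt von j(t) finden wir s(t) = 10·cos(t). Aus der Gleichung für den Snap s(t) = 10·cos(t), setzen wir t = 6.8481257494158685 ein und erhalten s = 8.44620487094064.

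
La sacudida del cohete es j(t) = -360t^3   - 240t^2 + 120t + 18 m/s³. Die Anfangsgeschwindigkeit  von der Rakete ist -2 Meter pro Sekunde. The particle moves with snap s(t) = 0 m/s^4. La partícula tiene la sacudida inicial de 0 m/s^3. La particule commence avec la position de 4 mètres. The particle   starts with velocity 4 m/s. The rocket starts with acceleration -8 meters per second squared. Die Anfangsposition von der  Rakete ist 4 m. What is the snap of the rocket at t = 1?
To solve this, we need to take 1 derivative of our jerk equation j(t) = -360·t^3 - 240·t^2 + 120·t + 18. Taking d/dt of j(t), we find s(t) = -1080·t^2 - 480·t + 120. We have snap s(t) = -1080·t^2 - 480·t + 120. Substituting t = 1: s(1) = -1440.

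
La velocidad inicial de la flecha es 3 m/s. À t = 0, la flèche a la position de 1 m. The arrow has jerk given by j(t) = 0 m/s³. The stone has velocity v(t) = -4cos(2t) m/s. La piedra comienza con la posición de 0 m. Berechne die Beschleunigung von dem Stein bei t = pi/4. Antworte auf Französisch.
Pour résoudre ceci, nous devons prendre 1 dérivée de notre équation de la vitesse v(t) = -4·cos(2·t). En dérivant la vitesse, nous obtenons l'accélération: a(t) = 8·sin(2·t). De l'équation de l'accélération a(t) = 8·sin(2·t), nous substituons t = pi/4 pour obtenir a = 8.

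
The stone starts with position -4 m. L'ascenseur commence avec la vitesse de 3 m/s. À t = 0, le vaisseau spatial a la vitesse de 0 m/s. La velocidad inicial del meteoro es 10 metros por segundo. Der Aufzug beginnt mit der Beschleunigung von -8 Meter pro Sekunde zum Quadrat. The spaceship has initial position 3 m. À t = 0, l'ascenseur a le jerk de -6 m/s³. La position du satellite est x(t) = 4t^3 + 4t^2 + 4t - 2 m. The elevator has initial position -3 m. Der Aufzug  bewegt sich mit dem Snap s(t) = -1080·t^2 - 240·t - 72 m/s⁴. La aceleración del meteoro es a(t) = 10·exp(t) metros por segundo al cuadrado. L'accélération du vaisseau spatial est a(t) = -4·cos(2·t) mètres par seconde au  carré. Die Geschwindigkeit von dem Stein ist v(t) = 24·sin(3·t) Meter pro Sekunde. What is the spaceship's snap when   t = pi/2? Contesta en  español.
Debemos derivar nuestra ecuación de la aceleración a(t) = -4·cos(2·t) 2 veces. La derivada de la aceleración da la sacudida: j(t) = 8·sin(2·t). Tomando d/dt de j(t), encontramos s(t) = 16·cos(2·t). De la ecuación del snap s(t) = 16·cos(2·t), sustituimos t = pi/2 para obtener s = -16.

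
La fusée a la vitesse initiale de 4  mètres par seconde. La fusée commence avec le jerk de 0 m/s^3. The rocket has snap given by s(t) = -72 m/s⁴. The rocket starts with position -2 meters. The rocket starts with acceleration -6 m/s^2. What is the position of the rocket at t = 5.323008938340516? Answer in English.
To find the answer, we compute 4 antiderivatives of s(t) = -72. The integral of snap, with j(0) = 0, gives jerk: j(t) = -72·t. The integral of jerk, with a(0) = -6, gives acceleration: a(t) = -36·t^2 - 6. Taking ∫a(t)dt and applying v(0) = 4, we find v(t) = -12·t^3 - 6·t + 4. Finding the antiderivative of v(t) and using x(0) = -2: x(t) = -3·t^4 - 3·t^2 + 4·t - 2. We have position x(t) = -3·t^4 - 3·t^2 + 4·t - 2. Substituting t = 5.323008938340516: x(5.323008938340516) = -2474.23001375697.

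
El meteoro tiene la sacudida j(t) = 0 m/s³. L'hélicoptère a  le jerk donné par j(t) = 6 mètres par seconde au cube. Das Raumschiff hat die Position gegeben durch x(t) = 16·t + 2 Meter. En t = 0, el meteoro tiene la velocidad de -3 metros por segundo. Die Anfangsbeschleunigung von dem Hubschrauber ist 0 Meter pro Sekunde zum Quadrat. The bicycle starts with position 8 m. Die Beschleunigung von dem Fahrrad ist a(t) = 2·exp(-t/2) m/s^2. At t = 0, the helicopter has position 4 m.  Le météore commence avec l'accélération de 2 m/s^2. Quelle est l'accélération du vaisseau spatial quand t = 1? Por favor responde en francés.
Nous devons dériver notre équation de la position x(t) = 16·t + 2 2 fois. En prenant d/dt de x(t), nous trouvons v(t) = 16. En prenant d/dt de v(t), nous trouvons a(t) = 0. De l'équation de l'accélération a(t) = 0, nous substituons t = 1 pour obtenir a = 0.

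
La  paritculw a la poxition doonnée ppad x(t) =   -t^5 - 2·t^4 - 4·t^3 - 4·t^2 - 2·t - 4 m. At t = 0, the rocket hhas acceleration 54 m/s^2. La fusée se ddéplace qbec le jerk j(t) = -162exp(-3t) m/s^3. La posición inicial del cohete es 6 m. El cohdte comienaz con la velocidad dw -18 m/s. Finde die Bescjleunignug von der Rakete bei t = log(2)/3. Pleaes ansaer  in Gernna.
Um dies zu lösen, müssen wir 1 Stammfunktion unserer Gleichung für den Ruck j(t) = -162·exp(-3·t) finden. Mit ∫j(t)dt und Anwendung von a(0) = 54, finden wir a(t) = 54·exp(-3·t). Mit a(t) = 54·exp(-3·t) und Einsetzen von t = log(2)/3, finden wir a = 27.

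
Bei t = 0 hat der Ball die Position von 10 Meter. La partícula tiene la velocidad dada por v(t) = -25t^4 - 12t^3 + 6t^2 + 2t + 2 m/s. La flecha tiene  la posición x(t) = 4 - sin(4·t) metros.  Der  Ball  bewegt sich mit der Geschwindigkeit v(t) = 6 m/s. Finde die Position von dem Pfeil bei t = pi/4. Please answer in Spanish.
De la ecuación de la posición x(t) = 4 - sin(4·t), sustituimos t = pi/4 para obtener x = 4.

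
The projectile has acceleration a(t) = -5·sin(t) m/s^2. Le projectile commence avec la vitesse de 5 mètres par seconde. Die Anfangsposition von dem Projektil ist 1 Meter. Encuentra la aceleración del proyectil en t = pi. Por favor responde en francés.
De l'équation de l'accélération a(t) = -5·sin(t), nous substituons t = pi pour obtenir a = 0.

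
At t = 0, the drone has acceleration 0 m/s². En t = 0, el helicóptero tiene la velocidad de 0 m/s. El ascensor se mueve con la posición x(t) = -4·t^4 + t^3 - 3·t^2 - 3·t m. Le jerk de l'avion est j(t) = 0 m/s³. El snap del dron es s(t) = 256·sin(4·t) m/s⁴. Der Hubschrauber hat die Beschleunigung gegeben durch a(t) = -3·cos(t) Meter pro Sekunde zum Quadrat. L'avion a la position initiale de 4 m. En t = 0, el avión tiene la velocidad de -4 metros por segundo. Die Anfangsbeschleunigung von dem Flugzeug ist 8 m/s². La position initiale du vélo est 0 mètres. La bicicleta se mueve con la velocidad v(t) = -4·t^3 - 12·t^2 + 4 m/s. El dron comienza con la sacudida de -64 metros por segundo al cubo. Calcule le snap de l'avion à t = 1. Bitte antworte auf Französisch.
En partant du jerk j(t) = 0, nous prenons 1 dérivée. En dérivant le jerk, nous obtenons le snap: s(t) = 0. De l'équation du snap s(t) = 0, nous substituons t = 1 pour obtenir s = 0.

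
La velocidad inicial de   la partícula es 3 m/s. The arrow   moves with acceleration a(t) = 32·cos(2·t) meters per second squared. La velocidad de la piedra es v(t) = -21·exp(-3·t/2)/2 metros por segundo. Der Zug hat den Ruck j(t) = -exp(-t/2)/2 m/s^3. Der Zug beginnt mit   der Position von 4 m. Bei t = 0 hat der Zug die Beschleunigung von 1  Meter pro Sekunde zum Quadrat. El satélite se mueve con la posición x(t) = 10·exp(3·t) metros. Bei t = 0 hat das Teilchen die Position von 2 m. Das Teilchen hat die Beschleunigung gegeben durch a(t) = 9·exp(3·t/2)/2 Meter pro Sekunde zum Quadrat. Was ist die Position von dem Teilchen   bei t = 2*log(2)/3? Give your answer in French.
Nous devons intégrer notre équation de l'accélération a(t) = 9·exp(3·t/2)/2 2 fois. La primitive de l'accélération, avec v(0) = 3, donne la vitesse: v(t) = 3·exp(3·t/2). L'intégrale de la vitesse, avec x(0) = 2, donne la position: x(t) = 2·exp(3·t/2). De l'équation de la position x(t) = 2·exp(3·t/2), nous substituons t = 2*log(2)/3 pour obtenir x = 4.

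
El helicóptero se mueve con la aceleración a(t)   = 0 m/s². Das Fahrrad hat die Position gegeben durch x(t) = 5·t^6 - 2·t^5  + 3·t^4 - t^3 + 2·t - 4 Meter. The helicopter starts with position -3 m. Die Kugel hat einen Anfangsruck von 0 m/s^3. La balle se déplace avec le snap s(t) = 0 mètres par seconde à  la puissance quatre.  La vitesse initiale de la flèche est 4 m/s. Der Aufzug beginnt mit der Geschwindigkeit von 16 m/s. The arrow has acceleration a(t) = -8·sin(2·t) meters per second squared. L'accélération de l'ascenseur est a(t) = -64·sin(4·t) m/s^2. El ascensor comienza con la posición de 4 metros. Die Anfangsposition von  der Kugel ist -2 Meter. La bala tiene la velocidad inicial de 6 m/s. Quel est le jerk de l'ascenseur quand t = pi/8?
En partant de l'accélération a(t) = -64·sin(4·t), nous prenons 1 dérivée. En prenant d/dt de a(t), nous trouvons j(t) = -256·cos(4·t). Nous avons le jerk j(t) = -256·cos(4·t). En substituant t = pi/8: j(pi/8) = 0.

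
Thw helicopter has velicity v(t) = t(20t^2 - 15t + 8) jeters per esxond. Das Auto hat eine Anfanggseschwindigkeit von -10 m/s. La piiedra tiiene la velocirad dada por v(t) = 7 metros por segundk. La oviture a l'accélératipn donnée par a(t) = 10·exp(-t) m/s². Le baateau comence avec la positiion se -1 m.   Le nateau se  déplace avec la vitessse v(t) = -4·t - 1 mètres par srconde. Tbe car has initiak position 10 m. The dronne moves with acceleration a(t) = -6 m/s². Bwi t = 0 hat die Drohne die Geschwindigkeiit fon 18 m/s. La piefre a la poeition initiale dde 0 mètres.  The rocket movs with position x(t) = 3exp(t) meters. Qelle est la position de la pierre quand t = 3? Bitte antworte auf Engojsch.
We need to integrate our velocity equation v(t) = 7 1 time. Taking ∫v(t)dt and applying x(0) = 0, we find x(t) = 7·t. We have position x(t) = 7·t. Substituting t = 3: x(3) = 21.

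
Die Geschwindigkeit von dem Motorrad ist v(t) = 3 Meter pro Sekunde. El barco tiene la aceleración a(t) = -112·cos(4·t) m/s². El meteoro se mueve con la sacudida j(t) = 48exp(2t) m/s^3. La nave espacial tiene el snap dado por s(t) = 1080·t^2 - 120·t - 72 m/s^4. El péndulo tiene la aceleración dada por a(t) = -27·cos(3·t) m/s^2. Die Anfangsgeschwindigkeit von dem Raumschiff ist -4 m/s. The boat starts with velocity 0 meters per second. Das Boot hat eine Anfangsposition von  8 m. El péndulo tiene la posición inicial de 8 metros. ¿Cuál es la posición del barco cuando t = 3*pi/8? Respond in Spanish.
Necesitamos integrar nuestra ecuación de la aceleración a(t) = -112·cos(4·t) 2 veces. Integrando la aceleración y usando la condición inicial v(0) = 0, obtenemos v(t) = -28·sin(4·t). La antiderivada de la velocidad, con x(0) = 8, da la posición: x(t) = 7·cos(4·t) + 1. Tenemos la posición x(t) = 7·cos(4·t) + 1. Sustituyendo t = 3*pi/8: x(3*pi/8) = 1.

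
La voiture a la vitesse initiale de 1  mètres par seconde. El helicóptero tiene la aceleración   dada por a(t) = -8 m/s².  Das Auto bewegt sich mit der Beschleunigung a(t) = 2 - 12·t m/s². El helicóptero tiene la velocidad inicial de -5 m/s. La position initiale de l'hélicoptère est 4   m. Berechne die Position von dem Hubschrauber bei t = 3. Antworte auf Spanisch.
Necesitamos integrar nuestra ecuación de la aceleración a(t) = -8 2 veces. Tomando ∫a(t)dt y aplicando v(0) = -5, encontramos v(t) = -8·t - 5. Tomando ∫v(t)dt y aplicando x(0) = 4, encontramos x(t) = -4·t^2 - 5·t + 4. Tenemos la posición x(t) = -4·t^2 - 5·t + 4. Sustituyendo t = 3: x(3) = -47.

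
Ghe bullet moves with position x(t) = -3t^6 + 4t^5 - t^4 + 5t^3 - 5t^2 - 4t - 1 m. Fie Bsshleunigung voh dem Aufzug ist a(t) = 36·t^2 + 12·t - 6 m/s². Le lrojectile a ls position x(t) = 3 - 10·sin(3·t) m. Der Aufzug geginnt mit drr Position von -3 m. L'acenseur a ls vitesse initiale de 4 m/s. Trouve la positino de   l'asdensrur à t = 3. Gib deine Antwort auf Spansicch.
Para resolver esto, necesitamos tomar 2 integrales de nuestra ecuación de la aceleración a(t) = 36·t^2 + 12·t - 6. Integrando la aceleración y usando la condición inicial v(0) = 4, obtenemos v(t) = 12·t^3 + 6·t^2 - 6·t + 4. Integrando la velocidad y usando la condición inicial x(0) = -3, obtenemos x(t) = 3·t^4 + 2·t^3 - 3·t^2 + 4·t - 3. De la ecuación de la posición x(t) = 3·t^4 + 2·t^3 - 3·t^2 + 4·t - 3, sustituimos t = 3 para obtener x = 279.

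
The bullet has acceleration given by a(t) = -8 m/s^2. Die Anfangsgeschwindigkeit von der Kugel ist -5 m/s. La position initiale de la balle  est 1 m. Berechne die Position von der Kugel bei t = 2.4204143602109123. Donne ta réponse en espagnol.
Partiendo de la aceleración a(t) = -8, tomamos 2 integrales. La antiderivada de la aceleración es la velocidad. Usando v(0) = -5, obtenemos v(t) = -8·t - 5. La antiderivada de la velocidad es la posición. Usando x(0) = 1, obtenemos x(t) = -4·t^2 - 5·t + 1. Usando x(t) = -4·t^2 - 5·t + 1 y sustituyendo t = 2.4204143602109123, encontramos x = -34.5356945015154.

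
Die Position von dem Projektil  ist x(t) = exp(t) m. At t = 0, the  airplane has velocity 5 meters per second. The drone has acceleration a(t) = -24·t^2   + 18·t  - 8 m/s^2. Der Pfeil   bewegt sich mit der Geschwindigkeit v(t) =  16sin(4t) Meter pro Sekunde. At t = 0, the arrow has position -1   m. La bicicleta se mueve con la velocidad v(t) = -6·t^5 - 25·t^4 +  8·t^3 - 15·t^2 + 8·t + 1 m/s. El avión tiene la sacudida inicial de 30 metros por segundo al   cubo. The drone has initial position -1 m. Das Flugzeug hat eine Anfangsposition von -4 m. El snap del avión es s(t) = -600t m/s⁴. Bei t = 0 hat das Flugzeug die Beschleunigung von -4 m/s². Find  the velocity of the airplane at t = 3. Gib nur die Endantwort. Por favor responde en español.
v(3) = -1897.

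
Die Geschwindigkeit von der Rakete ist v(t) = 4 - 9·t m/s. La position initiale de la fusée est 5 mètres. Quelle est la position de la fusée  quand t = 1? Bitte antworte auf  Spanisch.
Debemos encontrar la integral de nuestra ecuación de la velocidad v(t) = 4 - 9·t 1 vez. Tomando ∫v(t)dt y aplicando x(0) = 5, encontramos x(t) = -9·t^2/2 + 4·t + 5. Usando x(t) = -9·t^2/2 + 4·t + 5 y sustituyendo t = 1, encontramos x = 9/2.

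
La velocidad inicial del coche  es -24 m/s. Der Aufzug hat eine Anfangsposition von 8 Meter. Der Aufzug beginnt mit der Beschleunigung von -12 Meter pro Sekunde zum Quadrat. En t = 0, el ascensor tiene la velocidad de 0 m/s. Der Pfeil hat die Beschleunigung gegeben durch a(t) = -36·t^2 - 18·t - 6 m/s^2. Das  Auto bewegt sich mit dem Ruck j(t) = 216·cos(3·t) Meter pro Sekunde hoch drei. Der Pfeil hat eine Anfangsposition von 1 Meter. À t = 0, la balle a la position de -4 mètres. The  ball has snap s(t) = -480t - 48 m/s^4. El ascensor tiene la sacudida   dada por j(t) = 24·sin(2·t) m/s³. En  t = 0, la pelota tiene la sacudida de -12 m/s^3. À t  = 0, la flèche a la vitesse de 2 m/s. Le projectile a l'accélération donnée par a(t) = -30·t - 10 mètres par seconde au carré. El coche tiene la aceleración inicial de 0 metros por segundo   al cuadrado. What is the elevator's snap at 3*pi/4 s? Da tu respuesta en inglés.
To solve this, we need to take 1 derivative of our jerk equation j(t) = 24·sin(2·t). Differentiating jerk, we get snap: s(t) = 48·cos(2·t). From the given snap equation s(t) = 48·cos(2·t), we substitute t = 3*pi/4 to get s = 0.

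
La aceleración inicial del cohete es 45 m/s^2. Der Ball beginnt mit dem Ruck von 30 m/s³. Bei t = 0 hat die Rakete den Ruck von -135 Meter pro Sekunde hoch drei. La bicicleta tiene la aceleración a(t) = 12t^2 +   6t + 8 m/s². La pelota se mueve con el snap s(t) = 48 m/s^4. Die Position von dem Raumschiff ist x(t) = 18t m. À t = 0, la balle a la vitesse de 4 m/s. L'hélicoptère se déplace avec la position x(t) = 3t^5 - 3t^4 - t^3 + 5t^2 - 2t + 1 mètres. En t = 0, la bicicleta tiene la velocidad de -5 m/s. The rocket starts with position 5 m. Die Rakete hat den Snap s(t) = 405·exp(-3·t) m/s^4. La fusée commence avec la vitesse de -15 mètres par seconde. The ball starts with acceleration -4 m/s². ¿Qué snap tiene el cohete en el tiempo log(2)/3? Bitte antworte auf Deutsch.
Wir haben den Snap s(t) = 405·exp(-3·t). Durch Einsetzen von t = log(2)/3: s(log(2)/3) = 405/2.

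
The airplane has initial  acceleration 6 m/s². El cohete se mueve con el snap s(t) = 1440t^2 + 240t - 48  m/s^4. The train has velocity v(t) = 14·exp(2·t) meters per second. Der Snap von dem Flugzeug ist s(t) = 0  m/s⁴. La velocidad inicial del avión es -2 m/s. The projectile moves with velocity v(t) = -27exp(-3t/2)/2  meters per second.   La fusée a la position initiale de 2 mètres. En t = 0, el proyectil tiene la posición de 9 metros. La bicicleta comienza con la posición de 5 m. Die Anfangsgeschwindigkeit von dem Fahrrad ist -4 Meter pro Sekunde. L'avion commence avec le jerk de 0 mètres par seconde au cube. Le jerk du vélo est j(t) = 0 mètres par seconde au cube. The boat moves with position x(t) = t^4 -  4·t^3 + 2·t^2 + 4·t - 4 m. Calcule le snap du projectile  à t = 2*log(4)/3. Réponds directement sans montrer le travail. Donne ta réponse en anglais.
At t = 2*log(4)/3, s = 729/64.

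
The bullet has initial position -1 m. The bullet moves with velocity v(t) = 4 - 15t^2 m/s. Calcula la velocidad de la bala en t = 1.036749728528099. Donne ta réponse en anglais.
Using v(t) = 4 - 15·t^2 and substituting t = 1.036749728528099, we find v = -12.1227499940463.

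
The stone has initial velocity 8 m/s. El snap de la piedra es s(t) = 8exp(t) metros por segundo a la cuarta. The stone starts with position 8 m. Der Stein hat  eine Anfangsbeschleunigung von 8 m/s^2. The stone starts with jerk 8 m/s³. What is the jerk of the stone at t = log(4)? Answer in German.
Wir müssen unsere Gleichung für den Snap s(t) = 8·exp(t) 1-mal integrieren. Durch Integration von dem Snap und Verwendung der Anfangsbedingung j(0) = 8, erhalten wir j(t) = 8·exp(t). Aus der Gleichung für den Ruck j(t) = 8·exp(t), setzen wir t = log(4) ein und erhalten j = 32.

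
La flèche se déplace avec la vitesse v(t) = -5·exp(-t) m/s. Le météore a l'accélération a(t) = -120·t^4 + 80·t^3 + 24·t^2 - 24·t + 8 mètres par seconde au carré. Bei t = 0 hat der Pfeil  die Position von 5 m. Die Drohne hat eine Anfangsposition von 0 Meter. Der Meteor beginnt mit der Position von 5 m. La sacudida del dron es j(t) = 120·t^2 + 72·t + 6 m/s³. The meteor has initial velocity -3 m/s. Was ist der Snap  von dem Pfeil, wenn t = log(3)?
Ausgehend von der Geschwindigkeit v(t) = -5·exp(-t), nehmen wir 3 Ableitungen. Die Ableitung von der Geschwindigkeit ergibt die Beschleunigung: a(t) = 5·exp(-t). Die Ableitung von der Beschleunigung ergibt den Ruck: j(t) = -5·exp(-t). Mit d/dt von j(t) finden wir s(t) = 5·exp(-t). Wir haben den Snap s(t) = 5·exp(-t). Durch Einsetzen von t = log(3): s(log(3)) = 5/3.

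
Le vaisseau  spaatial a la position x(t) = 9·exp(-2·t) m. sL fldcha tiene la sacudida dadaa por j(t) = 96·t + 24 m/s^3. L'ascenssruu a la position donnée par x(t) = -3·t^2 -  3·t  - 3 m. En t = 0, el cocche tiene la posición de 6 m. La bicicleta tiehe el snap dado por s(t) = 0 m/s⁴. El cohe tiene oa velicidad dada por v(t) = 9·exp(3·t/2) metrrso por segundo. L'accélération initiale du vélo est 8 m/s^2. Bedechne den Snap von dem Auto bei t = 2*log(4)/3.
Ausgehend von der Geschwindigkeit v(t) = 9·exp(3·t/2), nehmen wir 3 Ableitungen. Mit d/dt von v(t) finden wir a(t) = 27·exp(3·t/2)/2. Die Ableitung von der Beschleunigung ergibt den Ruck: j(t) = 81·exp(3·t/2)/4. Durch Ableiten von dem Ruck erhalten wir den Snap: s(t) = 243·exp(3·t/2)/8. Aus der Gleichung für den Snap s(t) = 243·exp(3·t/2)/8, setzen wir t = 2*log(4)/3 ein und erhalten s = 243/2.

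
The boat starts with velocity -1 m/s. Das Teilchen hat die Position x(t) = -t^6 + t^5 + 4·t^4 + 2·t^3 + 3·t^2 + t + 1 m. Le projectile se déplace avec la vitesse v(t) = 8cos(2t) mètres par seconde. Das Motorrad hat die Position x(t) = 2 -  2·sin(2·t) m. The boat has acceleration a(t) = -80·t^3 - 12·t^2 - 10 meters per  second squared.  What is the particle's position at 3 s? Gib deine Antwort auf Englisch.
We have position x(t) = -t^6 + t^5 + 4·t^4 + 2·t^3 + 3·t^2 + t + 1. Substituting t = 3: x(3) = -77.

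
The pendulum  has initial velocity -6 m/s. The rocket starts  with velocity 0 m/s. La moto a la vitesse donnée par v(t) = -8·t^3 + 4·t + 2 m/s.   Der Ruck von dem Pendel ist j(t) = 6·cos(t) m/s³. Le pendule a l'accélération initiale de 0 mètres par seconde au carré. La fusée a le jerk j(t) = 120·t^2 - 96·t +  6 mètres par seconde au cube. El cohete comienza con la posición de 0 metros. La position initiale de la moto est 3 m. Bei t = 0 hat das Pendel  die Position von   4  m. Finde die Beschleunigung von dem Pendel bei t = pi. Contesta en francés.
Pour résoudre ceci, nous devons prendre 1 primitive de notre équation du jerk j(t) = 6·cos(t). L'intégrale du jerk est l'accélération. En utilisant a(0) = 0, nous obtenons a(t) = 6·sin(t). Nous avons l'accélération a(t) = 6·sin(t). En substituant t = pi: a(pi) = 0.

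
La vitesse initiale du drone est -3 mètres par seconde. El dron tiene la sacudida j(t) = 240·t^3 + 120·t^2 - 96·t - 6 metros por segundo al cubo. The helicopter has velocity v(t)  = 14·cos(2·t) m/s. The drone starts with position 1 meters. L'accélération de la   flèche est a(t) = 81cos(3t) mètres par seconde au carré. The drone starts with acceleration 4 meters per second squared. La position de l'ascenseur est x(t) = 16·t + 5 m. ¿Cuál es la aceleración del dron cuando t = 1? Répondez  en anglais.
Starting from jerk j(t) = 240·t^3 + 120·t^2 - 96·t - 6, we take 1 integral. The antiderivative of jerk is acceleration. Using a(0) = 4, we get a(t) = 60·t^4 + 40·t^3 - 48·t^2 - 6·t + 4. From the given acceleration equation a(t) = 60·t^4 + 40·t^3 - 48·t^2 - 6·t + 4, we substitute t = 1 to get a = 50.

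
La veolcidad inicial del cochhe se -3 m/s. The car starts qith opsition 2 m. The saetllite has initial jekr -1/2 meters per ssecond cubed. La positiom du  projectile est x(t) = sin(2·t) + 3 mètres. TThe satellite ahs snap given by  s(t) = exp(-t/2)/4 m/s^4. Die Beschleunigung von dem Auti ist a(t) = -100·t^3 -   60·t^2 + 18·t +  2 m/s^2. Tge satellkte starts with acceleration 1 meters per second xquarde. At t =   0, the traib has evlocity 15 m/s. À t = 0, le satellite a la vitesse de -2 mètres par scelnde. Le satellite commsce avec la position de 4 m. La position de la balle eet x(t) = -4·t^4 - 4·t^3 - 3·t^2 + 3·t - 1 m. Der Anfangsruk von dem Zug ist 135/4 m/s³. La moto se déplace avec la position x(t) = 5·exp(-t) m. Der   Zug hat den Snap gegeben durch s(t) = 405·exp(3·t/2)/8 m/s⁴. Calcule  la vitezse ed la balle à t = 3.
En partant de la position x(t) = -4·t^4 - 4·t^3 - 3·t^2 + 3·t - 1, nous prenons 1 dérivée. En prenant d/dt de x(t), nous trouvons v(t) = -16·t^3 - 12·t^2 - 6·t + 3. De l'équation de la vitesse v(t) = -16·t^3 - 12·t^2 - 6·t + 3, nous substituons t = 3 pour obtenir v = -555.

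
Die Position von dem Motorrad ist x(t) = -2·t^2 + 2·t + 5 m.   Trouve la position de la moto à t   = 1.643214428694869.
Nous avons la position x(t) = -2·t^2 + 2·t + 5. En substituant t = 1.643214428694869: x(1.643214428694869) = 2.88612154004773.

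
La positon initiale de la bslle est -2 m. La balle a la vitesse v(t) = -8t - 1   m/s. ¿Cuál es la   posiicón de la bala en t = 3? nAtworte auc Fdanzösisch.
Pour résoudre ceci, nous devons prendre 1 primitive de notre équation de la vitesse v(t) = -8·t - 1. En intégrant la vitesse et en utilisant la condition initiale x(0) = -2, nous obtenons x(t) = -4·t^2 - t - 2. Nous avons la position x(t) = -4·t^2 - t - 2. En substituant t = 3: x(3) = -41.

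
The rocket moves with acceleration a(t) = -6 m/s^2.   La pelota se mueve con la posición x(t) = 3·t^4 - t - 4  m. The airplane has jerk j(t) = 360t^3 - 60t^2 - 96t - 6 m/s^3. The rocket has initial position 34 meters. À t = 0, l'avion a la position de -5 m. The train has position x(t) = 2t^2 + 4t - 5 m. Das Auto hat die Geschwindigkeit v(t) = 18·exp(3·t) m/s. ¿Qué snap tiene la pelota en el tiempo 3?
Para resolver esto, necesitamos tomar 4 derivadas de nuestra ecuación de la posición x(t) = 3·t^4 - t - 4. La derivada de la posición da la velocidad: v(t) = 12·t^3 - 1. Derivando la velocidad, obtenemos la aceleración: a(t) = 36·t^2. Derivando la aceleración, obtenemos la sacudida: j(t) = 72·t. Tomando d/dt de j(t), encontramos s(t) = 72. De la ecuación del snap s(t) = 72, sustituimos t = 3 para obtener s = 72.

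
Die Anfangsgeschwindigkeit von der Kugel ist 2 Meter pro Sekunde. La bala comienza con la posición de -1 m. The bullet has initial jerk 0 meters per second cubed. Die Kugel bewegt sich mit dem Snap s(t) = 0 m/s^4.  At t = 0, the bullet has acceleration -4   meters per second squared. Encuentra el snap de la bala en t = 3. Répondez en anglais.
From the given snap equation s(t) = 0, we substitute t = 3 to get s = 0.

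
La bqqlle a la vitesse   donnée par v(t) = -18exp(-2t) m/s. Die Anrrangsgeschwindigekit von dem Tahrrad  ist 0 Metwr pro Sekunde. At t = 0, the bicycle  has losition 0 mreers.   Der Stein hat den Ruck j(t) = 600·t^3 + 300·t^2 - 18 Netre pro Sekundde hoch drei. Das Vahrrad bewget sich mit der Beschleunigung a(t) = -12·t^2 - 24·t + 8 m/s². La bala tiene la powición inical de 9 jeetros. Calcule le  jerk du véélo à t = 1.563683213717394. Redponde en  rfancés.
Pour résoudre ceci, nous devons prendre 1 dérivée de notre équation de l'accélération a(t) = -12·t^2 - 24·t + 8. En dérivant l'accélération, nous obtenons le jerk: j(t) = -24·t - 24. De l'équation du jerk j(t) = -24·t - 24, nous substituons t = 1.563683213717394 pour obtenir j = -61.5283971292175.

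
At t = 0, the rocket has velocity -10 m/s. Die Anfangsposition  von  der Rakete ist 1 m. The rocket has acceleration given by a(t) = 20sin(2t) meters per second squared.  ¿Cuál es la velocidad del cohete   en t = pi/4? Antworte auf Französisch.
Nous devons trouver la primitive de notre équation de l'accélération a(t) = 20·sin(2·t) 1 fois. L'intégrale de l'accélération est la vitesse. En utilisant v(0) = -10, nous obtenons v(t) = -10·cos(2·t). En utilisant v(t) = -10·cos(2·t) et en substituant t = pi/4, nous trouvons v = 0.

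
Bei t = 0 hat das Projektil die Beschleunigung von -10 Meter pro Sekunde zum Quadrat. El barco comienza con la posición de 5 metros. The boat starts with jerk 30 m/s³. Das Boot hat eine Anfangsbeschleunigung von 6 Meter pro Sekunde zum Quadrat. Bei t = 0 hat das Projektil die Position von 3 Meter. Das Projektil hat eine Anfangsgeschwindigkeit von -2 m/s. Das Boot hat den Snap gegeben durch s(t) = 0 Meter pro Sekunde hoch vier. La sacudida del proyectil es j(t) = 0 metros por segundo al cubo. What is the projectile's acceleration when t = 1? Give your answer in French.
Pour résoudre ceci, nous devons prendre 1 primitive de notre équation du jerk j(t) = 0. La primitive du jerk est l'accélération. En utilisant a(0) = -10, nous obtenons a(t) = -10. En utilisant a(t) = -10 et en substituant t = 1, nous trouvons a = -10.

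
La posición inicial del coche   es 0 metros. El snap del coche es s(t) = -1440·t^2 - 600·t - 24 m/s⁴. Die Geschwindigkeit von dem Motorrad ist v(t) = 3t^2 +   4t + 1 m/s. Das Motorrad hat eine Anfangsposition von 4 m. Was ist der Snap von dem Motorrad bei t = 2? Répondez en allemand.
Wir müssen unsere Gleichung für die Geschwindigkeit v(t) = 3·t^2 + 4·t + 1 3-mal ableiten. Mit d/dt von v(t) finden wir a(t) = 6·t + 4. Mit d/dt von a(t) finden wir j(t) = 6. Mit d/dt von j(t) finden wir s(t) = 0. Mit s(t) = 0 und Einsetzen von t = 2, finden wir s = 0.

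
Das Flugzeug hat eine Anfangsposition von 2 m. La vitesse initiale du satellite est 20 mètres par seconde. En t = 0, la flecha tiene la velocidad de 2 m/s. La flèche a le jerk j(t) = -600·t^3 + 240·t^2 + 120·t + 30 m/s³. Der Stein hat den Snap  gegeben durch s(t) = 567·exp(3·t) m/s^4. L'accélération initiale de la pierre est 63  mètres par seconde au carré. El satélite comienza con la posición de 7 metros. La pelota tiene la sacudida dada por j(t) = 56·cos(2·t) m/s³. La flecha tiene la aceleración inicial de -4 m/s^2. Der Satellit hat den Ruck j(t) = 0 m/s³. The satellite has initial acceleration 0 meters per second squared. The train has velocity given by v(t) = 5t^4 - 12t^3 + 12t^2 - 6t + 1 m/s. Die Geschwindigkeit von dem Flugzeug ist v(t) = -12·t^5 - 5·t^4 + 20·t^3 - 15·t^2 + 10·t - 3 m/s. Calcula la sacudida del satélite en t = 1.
De la ecuación de la sacudida j(t) = 0, sustituimos t = 1 para obtener j = 0.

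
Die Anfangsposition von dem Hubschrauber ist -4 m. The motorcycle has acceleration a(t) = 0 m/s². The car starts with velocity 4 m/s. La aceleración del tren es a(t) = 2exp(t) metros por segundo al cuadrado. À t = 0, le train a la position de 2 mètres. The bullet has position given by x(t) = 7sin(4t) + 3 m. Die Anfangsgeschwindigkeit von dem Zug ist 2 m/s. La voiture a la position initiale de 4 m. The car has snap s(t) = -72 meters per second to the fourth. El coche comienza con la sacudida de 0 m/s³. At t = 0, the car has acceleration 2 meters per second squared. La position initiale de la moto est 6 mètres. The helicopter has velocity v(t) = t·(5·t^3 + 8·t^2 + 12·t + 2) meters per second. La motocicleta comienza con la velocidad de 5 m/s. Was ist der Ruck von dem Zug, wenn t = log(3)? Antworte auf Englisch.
We must differentiate our acceleration equation a(t) = 2·exp(t) 1 time. Differentiating acceleration, we get jerk: j(t) = 2·exp(t). From the given jerk equation j(t) = 2·exp(t), we substitute t = log(3) to get j = 6.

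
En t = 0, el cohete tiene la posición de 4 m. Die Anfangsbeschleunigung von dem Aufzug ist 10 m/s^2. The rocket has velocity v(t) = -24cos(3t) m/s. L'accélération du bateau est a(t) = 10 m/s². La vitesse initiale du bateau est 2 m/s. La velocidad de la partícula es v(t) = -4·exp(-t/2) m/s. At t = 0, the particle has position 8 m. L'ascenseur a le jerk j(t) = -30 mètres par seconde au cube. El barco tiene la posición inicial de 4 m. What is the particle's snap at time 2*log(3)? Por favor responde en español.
Debemos derivar nuestra ecuación de la velocidad v(t) = -4·exp(-t/2) 3 veces. Tomando d/dt de v(t), encontramos a(t) = 2·exp(-t/2). Tomando d/dt de a(t), encontramos j(t) = -exp(-t/2). Derivando la sacudida, obtenemos el snap: s(t) = exp(-t/2)/2. Usando s(t) = exp(-t/2)/2 y sustituyendo t = 2*log(3), encontramos s = 1/6.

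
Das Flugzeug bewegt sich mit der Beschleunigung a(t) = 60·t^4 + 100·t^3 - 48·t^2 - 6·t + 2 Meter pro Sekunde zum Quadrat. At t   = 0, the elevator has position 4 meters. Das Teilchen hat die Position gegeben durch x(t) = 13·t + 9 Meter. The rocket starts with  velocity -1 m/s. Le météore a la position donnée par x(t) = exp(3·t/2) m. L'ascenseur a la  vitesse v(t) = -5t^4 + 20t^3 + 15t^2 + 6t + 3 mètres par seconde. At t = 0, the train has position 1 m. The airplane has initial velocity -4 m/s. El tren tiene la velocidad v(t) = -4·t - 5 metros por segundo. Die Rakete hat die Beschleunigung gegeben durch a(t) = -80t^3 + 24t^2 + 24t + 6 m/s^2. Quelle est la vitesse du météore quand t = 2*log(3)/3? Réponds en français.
En partant de la position x(t) = exp(3·t/2), nous prenons 1 dérivée. En prenant d/dt de x(t), nous trouvons v(t) = 3·exp(3·t/2)/2. En utilisant v(t) = 3·exp(3·t/2)/2 et en substituant t = 2*log(3)/3, nous trouvons v = 9/2.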